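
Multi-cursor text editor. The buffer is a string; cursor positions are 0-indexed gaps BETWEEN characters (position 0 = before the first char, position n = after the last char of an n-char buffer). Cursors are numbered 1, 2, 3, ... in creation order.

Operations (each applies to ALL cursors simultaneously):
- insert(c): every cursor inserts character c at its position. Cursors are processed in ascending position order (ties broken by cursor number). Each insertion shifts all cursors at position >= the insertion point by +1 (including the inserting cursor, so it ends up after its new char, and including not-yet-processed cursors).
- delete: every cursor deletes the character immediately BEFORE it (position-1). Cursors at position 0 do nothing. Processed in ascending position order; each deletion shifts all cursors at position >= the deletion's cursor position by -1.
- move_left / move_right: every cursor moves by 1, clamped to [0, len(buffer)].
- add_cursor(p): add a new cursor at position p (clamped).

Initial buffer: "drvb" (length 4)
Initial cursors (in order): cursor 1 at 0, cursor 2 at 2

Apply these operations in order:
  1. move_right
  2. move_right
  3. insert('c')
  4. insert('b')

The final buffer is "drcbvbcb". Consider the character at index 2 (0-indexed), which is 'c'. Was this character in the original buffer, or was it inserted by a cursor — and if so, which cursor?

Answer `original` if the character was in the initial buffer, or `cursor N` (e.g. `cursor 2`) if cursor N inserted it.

After op 1 (move_right): buffer="drvb" (len 4), cursors c1@1 c2@3, authorship ....
After op 2 (move_right): buffer="drvb" (len 4), cursors c1@2 c2@4, authorship ....
After op 3 (insert('c')): buffer="drcvbc" (len 6), cursors c1@3 c2@6, authorship ..1..2
After op 4 (insert('b')): buffer="drcbvbcb" (len 8), cursors c1@4 c2@8, authorship ..11..22
Authorship (.=original, N=cursor N): . . 1 1 . . 2 2
Index 2: author = 1

Answer: cursor 1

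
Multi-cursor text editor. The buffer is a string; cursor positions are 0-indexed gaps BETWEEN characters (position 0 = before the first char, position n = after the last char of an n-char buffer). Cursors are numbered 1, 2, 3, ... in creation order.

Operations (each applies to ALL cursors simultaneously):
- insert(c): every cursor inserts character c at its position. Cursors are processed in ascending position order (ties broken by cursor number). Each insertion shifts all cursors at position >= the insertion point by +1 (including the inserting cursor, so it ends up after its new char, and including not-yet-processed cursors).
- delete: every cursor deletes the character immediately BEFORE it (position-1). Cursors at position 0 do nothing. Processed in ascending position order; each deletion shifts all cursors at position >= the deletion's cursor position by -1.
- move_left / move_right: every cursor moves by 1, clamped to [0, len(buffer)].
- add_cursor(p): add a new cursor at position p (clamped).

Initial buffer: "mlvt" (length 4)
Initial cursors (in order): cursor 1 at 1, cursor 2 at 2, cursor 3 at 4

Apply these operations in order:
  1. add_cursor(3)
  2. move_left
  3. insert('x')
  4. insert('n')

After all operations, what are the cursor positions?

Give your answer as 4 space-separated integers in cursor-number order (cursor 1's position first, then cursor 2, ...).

After op 1 (add_cursor(3)): buffer="mlvt" (len 4), cursors c1@1 c2@2 c4@3 c3@4, authorship ....
After op 2 (move_left): buffer="mlvt" (len 4), cursors c1@0 c2@1 c4@2 c3@3, authorship ....
After op 3 (insert('x')): buffer="xmxlxvxt" (len 8), cursors c1@1 c2@3 c4@5 c3@7, authorship 1.2.4.3.
After op 4 (insert('n')): buffer="xnmxnlxnvxnt" (len 12), cursors c1@2 c2@5 c4@8 c3@11, authorship 11.22.44.33.

Answer: 2 5 11 8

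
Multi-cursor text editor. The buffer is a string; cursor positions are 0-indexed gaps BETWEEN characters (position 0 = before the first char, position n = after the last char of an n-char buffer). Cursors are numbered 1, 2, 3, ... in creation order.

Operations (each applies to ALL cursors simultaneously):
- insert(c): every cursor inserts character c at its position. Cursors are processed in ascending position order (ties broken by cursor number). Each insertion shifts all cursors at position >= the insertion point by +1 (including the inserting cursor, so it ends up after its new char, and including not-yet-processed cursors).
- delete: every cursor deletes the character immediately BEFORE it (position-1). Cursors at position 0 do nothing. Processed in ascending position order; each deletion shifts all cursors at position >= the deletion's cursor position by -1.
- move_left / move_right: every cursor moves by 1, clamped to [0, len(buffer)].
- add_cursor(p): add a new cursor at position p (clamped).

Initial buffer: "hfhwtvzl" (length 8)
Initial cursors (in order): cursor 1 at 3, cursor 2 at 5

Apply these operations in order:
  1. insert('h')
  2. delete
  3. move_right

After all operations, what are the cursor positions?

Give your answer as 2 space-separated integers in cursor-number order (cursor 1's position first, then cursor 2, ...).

Answer: 4 6

Derivation:
After op 1 (insert('h')): buffer="hfhhwthvzl" (len 10), cursors c1@4 c2@7, authorship ...1..2...
After op 2 (delete): buffer="hfhwtvzl" (len 8), cursors c1@3 c2@5, authorship ........
After op 3 (move_right): buffer="hfhwtvzl" (len 8), cursors c1@4 c2@6, authorship ........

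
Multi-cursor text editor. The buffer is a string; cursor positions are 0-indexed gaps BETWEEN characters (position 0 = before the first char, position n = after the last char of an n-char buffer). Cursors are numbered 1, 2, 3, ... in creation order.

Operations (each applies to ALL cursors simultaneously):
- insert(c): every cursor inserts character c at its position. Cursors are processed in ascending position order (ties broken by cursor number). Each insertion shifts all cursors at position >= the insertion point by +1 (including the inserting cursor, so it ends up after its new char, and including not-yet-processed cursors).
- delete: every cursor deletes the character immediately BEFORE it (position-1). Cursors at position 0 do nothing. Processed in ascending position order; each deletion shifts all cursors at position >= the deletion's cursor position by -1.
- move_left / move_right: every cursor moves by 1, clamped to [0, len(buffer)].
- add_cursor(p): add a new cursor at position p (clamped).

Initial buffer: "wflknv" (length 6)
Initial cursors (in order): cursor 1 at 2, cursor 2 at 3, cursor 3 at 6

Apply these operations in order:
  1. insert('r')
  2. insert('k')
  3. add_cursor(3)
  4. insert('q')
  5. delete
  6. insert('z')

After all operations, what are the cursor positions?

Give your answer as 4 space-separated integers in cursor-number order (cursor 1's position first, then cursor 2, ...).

After op 1 (insert('r')): buffer="wfrlrknvr" (len 9), cursors c1@3 c2@5 c3@9, authorship ..1.2...3
After op 2 (insert('k')): buffer="wfrklrkknvrk" (len 12), cursors c1@4 c2@7 c3@12, authorship ..11.22...33
After op 3 (add_cursor(3)): buffer="wfrklrkknvrk" (len 12), cursors c4@3 c1@4 c2@7 c3@12, authorship ..11.22...33
After op 4 (insert('q')): buffer="wfrqkqlrkqknvrkq" (len 16), cursors c4@4 c1@6 c2@10 c3@16, authorship ..1411.222...333
After op 5 (delete): buffer="wfrklrkknvrk" (len 12), cursors c4@3 c1@4 c2@7 c3@12, authorship ..11.22...33
After op 6 (insert('z')): buffer="wfrzkzlrkzknvrkz" (len 16), cursors c4@4 c1@6 c2@10 c3@16, authorship ..1411.222...333

Answer: 6 10 16 4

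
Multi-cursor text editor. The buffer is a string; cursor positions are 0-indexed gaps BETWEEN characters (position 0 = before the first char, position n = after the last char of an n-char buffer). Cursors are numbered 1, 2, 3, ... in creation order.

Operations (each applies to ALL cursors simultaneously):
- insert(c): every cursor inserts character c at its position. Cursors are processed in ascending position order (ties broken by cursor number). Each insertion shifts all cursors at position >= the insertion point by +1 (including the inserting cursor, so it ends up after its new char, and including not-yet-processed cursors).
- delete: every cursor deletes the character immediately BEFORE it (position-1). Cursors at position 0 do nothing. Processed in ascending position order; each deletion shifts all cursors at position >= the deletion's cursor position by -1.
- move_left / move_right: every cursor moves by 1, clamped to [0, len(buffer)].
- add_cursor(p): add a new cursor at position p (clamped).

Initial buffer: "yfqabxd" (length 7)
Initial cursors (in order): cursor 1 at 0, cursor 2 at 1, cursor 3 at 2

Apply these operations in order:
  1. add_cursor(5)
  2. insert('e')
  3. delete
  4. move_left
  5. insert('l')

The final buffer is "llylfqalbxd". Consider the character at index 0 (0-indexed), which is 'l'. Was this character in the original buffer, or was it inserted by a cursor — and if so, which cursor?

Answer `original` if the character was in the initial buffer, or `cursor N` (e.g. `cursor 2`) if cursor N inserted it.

Answer: cursor 1

Derivation:
After op 1 (add_cursor(5)): buffer="yfqabxd" (len 7), cursors c1@0 c2@1 c3@2 c4@5, authorship .......
After op 2 (insert('e')): buffer="eyefeqabexd" (len 11), cursors c1@1 c2@3 c3@5 c4@9, authorship 1.2.3...4..
After op 3 (delete): buffer="yfqabxd" (len 7), cursors c1@0 c2@1 c3@2 c4@5, authorship .......
After op 4 (move_left): buffer="yfqabxd" (len 7), cursors c1@0 c2@0 c3@1 c4@4, authorship .......
After op 5 (insert('l')): buffer="llylfqalbxd" (len 11), cursors c1@2 c2@2 c3@4 c4@8, authorship 12.3...4...
Authorship (.=original, N=cursor N): 1 2 . 3 . . . 4 . . .
Index 0: author = 1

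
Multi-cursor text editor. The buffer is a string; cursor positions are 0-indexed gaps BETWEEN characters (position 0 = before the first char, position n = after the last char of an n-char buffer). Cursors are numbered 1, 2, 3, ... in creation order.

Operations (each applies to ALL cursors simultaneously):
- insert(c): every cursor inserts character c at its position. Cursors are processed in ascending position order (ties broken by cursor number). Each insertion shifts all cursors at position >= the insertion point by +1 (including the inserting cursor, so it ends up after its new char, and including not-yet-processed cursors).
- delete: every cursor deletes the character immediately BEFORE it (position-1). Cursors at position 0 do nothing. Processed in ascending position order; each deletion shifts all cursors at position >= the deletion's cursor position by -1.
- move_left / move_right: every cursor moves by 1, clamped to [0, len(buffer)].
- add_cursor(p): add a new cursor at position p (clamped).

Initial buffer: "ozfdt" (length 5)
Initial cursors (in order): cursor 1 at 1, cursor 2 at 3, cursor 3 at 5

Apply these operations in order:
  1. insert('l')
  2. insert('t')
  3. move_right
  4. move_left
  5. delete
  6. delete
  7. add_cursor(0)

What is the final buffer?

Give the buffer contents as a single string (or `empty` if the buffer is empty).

Answer: ozfdt

Derivation:
After op 1 (insert('l')): buffer="olzfldtl" (len 8), cursors c1@2 c2@5 c3@8, authorship .1..2..3
After op 2 (insert('t')): buffer="oltzfltdtlt" (len 11), cursors c1@3 c2@7 c3@11, authorship .11..22..33
After op 3 (move_right): buffer="oltzfltdtlt" (len 11), cursors c1@4 c2@8 c3@11, authorship .11..22..33
After op 4 (move_left): buffer="oltzfltdtlt" (len 11), cursors c1@3 c2@7 c3@10, authorship .11..22..33
After op 5 (delete): buffer="olzfldtt" (len 8), cursors c1@2 c2@5 c3@7, authorship .1..2..3
After op 6 (delete): buffer="ozfdt" (len 5), cursors c1@1 c2@3 c3@4, authorship ....3
After op 7 (add_cursor(0)): buffer="ozfdt" (len 5), cursors c4@0 c1@1 c2@3 c3@4, authorship ....3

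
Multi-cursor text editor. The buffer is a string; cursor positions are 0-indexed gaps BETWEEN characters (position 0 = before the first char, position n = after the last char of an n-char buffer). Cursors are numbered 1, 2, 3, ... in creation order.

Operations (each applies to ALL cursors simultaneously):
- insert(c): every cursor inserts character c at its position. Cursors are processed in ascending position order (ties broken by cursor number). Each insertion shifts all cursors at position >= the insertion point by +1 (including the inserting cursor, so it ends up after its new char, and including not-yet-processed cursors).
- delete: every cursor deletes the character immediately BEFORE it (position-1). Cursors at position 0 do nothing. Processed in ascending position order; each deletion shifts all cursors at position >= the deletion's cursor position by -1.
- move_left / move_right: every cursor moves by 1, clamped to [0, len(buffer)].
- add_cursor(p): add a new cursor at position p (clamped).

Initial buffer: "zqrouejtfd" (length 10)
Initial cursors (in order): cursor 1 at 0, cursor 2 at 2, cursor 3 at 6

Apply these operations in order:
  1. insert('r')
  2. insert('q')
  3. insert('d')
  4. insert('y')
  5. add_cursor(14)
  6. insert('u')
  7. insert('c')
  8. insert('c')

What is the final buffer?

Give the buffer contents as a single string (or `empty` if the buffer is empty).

After op 1 (insert('r')): buffer="rzqrrouerjtfd" (len 13), cursors c1@1 c2@4 c3@9, authorship 1..2....3....
After op 2 (insert('q')): buffer="rqzqrqrouerqjtfd" (len 16), cursors c1@2 c2@6 c3@12, authorship 11..22....33....
After op 3 (insert('d')): buffer="rqdzqrqdrouerqdjtfd" (len 19), cursors c1@3 c2@8 c3@15, authorship 111..222....333....
After op 4 (insert('y')): buffer="rqdyzqrqdyrouerqdyjtfd" (len 22), cursors c1@4 c2@10 c3@18, authorship 1111..2222....3333....
After op 5 (add_cursor(14)): buffer="rqdyzqrqdyrouerqdyjtfd" (len 22), cursors c1@4 c2@10 c4@14 c3@18, authorship 1111..2222....3333....
After op 6 (insert('u')): buffer="rqdyuzqrqdyuroueurqdyujtfd" (len 26), cursors c1@5 c2@12 c4@17 c3@22, authorship 11111..22222....433333....
After op 7 (insert('c')): buffer="rqdyuczqrqdyucroueucrqdyucjtfd" (len 30), cursors c1@6 c2@14 c4@20 c3@26, authorship 111111..222222....44333333....
After op 8 (insert('c')): buffer="rqdyucczqrqdyuccroueuccrqdyuccjtfd" (len 34), cursors c1@7 c2@16 c4@23 c3@30, authorship 1111111..2222222....4443333333....

Answer: rqdyucczqrqdyuccroueuccrqdyuccjtfd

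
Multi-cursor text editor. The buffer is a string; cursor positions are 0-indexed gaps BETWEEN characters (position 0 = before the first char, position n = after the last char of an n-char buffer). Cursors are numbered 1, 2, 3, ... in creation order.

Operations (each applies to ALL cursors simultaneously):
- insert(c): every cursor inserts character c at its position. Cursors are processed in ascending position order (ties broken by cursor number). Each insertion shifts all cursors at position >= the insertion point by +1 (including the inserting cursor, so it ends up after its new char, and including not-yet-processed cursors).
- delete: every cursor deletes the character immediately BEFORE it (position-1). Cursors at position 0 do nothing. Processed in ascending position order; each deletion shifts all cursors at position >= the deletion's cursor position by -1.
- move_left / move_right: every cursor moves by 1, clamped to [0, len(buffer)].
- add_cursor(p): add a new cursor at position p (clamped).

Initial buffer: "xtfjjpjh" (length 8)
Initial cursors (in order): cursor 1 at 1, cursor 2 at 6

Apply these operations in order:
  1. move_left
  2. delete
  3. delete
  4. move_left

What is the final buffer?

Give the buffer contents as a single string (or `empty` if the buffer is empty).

Answer: xtfpjh

Derivation:
After op 1 (move_left): buffer="xtfjjpjh" (len 8), cursors c1@0 c2@5, authorship ........
After op 2 (delete): buffer="xtfjpjh" (len 7), cursors c1@0 c2@4, authorship .......
After op 3 (delete): buffer="xtfpjh" (len 6), cursors c1@0 c2@3, authorship ......
After op 4 (move_left): buffer="xtfpjh" (len 6), cursors c1@0 c2@2, authorship ......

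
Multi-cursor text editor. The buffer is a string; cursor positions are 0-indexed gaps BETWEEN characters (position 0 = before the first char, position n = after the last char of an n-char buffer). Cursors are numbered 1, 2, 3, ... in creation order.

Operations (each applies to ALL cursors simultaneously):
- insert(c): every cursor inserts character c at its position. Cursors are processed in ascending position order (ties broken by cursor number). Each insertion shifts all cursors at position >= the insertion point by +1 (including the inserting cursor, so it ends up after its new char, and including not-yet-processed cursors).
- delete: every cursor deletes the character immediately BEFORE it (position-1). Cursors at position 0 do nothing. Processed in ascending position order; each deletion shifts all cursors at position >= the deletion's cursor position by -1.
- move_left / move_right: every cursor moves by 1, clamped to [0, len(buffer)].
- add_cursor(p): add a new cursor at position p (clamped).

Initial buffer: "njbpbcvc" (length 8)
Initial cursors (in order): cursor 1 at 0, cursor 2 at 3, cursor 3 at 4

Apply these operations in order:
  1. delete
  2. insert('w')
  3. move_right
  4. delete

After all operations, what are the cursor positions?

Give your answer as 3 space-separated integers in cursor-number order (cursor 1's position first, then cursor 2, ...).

After op 1 (delete): buffer="njbcvc" (len 6), cursors c1@0 c2@2 c3@2, authorship ......
After op 2 (insert('w')): buffer="wnjwwbcvc" (len 9), cursors c1@1 c2@5 c3@5, authorship 1..23....
After op 3 (move_right): buffer="wnjwwbcvc" (len 9), cursors c1@2 c2@6 c3@6, authorship 1..23....
After op 4 (delete): buffer="wjwcvc" (len 6), cursors c1@1 c2@3 c3@3, authorship 1.2...

Answer: 1 3 3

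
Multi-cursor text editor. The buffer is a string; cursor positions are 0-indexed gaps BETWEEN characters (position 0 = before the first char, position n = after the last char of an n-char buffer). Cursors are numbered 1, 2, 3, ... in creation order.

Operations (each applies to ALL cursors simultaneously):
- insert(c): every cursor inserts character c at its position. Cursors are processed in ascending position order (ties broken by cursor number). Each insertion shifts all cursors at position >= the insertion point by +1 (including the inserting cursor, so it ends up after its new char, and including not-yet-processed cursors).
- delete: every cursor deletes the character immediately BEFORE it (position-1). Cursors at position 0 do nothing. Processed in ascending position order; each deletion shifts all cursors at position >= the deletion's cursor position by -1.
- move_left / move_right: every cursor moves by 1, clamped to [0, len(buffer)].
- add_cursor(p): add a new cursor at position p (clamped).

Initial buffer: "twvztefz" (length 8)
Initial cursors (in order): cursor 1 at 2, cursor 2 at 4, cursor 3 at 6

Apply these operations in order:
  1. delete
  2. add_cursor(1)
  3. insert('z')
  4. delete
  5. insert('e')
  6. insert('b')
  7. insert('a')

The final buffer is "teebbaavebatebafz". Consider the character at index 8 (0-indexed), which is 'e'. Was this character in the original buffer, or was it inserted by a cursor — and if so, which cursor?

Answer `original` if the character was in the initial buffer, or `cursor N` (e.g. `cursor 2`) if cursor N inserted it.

Answer: cursor 2

Derivation:
After op 1 (delete): buffer="tvtfz" (len 5), cursors c1@1 c2@2 c3@3, authorship .....
After op 2 (add_cursor(1)): buffer="tvtfz" (len 5), cursors c1@1 c4@1 c2@2 c3@3, authorship .....
After op 3 (insert('z')): buffer="tzzvztzfz" (len 9), cursors c1@3 c4@3 c2@5 c3@7, authorship .14.2.3..
After op 4 (delete): buffer="tvtfz" (len 5), cursors c1@1 c4@1 c2@2 c3@3, authorship .....
After op 5 (insert('e')): buffer="teevetefz" (len 9), cursors c1@3 c4@3 c2@5 c3@7, authorship .14.2.3..
After op 6 (insert('b')): buffer="teebbvebtebfz" (len 13), cursors c1@5 c4@5 c2@8 c3@11, authorship .1414.22.33..
After op 7 (insert('a')): buffer="teebbaavebatebafz" (len 17), cursors c1@7 c4@7 c2@11 c3@15, authorship .141414.222.333..
Authorship (.=original, N=cursor N): . 1 4 1 4 1 4 . 2 2 2 . 3 3 3 . .
Index 8: author = 2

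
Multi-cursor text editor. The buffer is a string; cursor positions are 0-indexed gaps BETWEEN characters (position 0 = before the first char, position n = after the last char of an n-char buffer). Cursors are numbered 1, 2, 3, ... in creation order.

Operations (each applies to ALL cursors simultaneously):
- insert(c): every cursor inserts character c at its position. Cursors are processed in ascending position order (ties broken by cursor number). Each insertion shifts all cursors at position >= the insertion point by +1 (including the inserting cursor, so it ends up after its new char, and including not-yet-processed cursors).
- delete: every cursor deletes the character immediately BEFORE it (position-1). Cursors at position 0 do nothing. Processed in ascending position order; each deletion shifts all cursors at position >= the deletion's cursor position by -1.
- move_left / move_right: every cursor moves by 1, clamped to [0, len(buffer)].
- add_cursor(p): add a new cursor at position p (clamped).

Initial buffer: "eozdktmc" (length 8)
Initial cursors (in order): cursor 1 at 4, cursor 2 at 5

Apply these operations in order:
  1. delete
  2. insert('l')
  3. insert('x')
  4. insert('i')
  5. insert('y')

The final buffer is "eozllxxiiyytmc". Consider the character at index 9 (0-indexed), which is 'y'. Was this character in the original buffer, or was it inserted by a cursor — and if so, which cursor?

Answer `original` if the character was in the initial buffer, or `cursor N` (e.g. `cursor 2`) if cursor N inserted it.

After op 1 (delete): buffer="eoztmc" (len 6), cursors c1@3 c2@3, authorship ......
After op 2 (insert('l')): buffer="eozlltmc" (len 8), cursors c1@5 c2@5, authorship ...12...
After op 3 (insert('x')): buffer="eozllxxtmc" (len 10), cursors c1@7 c2@7, authorship ...1212...
After op 4 (insert('i')): buffer="eozllxxiitmc" (len 12), cursors c1@9 c2@9, authorship ...121212...
After op 5 (insert('y')): buffer="eozllxxiiyytmc" (len 14), cursors c1@11 c2@11, authorship ...12121212...
Authorship (.=original, N=cursor N): . . . 1 2 1 2 1 2 1 2 . . .
Index 9: author = 1

Answer: cursor 1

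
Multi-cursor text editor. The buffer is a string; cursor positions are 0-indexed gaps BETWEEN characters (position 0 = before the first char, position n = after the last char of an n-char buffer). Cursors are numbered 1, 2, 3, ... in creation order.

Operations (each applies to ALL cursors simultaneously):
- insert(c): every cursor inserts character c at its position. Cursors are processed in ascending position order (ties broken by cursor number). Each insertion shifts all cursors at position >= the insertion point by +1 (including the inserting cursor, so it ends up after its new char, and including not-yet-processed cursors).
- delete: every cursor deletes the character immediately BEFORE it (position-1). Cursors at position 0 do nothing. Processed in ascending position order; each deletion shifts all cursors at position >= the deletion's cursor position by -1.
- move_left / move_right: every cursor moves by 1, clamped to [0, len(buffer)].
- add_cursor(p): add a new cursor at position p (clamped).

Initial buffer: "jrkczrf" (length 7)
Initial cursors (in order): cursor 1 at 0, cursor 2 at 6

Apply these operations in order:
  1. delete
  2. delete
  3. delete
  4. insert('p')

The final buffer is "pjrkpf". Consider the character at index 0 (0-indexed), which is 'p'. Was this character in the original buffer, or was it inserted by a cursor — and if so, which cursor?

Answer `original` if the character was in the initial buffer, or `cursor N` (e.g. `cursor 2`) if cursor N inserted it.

Answer: cursor 1

Derivation:
After op 1 (delete): buffer="jrkczf" (len 6), cursors c1@0 c2@5, authorship ......
After op 2 (delete): buffer="jrkcf" (len 5), cursors c1@0 c2@4, authorship .....
After op 3 (delete): buffer="jrkf" (len 4), cursors c1@0 c2@3, authorship ....
After op 4 (insert('p')): buffer="pjrkpf" (len 6), cursors c1@1 c2@5, authorship 1...2.
Authorship (.=original, N=cursor N): 1 . . . 2 .
Index 0: author = 1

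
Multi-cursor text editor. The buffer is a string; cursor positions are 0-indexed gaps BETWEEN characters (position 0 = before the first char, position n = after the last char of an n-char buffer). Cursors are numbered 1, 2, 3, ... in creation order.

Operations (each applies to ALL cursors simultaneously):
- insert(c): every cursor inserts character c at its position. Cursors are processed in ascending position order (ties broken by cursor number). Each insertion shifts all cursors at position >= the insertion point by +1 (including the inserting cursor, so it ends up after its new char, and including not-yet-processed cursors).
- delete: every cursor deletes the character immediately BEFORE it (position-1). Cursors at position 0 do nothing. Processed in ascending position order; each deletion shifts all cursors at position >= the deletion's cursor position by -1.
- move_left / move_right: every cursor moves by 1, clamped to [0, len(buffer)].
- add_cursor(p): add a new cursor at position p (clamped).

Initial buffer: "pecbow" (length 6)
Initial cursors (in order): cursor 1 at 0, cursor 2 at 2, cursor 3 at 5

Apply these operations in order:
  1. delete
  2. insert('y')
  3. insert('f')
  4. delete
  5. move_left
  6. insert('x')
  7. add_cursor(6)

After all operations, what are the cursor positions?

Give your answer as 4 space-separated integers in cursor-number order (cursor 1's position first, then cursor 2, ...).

Answer: 1 4 8 6

Derivation:
After op 1 (delete): buffer="pcbw" (len 4), cursors c1@0 c2@1 c3@3, authorship ....
After op 2 (insert('y')): buffer="ypycbyw" (len 7), cursors c1@1 c2@3 c3@6, authorship 1.2..3.
After op 3 (insert('f')): buffer="yfpyfcbyfw" (len 10), cursors c1@2 c2@5 c3@9, authorship 11.22..33.
After op 4 (delete): buffer="ypycbyw" (len 7), cursors c1@1 c2@3 c3@6, authorship 1.2..3.
After op 5 (move_left): buffer="ypycbyw" (len 7), cursors c1@0 c2@2 c3@5, authorship 1.2..3.
After op 6 (insert('x')): buffer="xypxycbxyw" (len 10), cursors c1@1 c2@4 c3@8, authorship 11.22..33.
After op 7 (add_cursor(6)): buffer="xypxycbxyw" (len 10), cursors c1@1 c2@4 c4@6 c3@8, authorship 11.22..33.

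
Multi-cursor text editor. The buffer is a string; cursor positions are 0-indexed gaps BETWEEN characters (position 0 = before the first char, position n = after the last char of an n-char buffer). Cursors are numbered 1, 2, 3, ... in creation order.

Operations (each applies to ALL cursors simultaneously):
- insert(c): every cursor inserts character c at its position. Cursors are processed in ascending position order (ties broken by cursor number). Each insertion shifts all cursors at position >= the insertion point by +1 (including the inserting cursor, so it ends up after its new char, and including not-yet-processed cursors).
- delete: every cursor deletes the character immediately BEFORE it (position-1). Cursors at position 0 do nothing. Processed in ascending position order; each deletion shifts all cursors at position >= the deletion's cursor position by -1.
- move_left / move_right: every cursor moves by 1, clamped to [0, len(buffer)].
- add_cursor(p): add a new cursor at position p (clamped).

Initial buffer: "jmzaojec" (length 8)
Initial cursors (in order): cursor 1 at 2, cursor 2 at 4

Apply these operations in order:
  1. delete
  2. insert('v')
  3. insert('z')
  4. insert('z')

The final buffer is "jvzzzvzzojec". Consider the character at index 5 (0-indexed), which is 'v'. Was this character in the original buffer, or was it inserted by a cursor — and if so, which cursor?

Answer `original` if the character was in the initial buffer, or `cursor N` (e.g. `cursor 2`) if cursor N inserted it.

Answer: cursor 2

Derivation:
After op 1 (delete): buffer="jzojec" (len 6), cursors c1@1 c2@2, authorship ......
After op 2 (insert('v')): buffer="jvzvojec" (len 8), cursors c1@2 c2@4, authorship .1.2....
After op 3 (insert('z')): buffer="jvzzvzojec" (len 10), cursors c1@3 c2@6, authorship .11.22....
After op 4 (insert('z')): buffer="jvzzzvzzojec" (len 12), cursors c1@4 c2@8, authorship .111.222....
Authorship (.=original, N=cursor N): . 1 1 1 . 2 2 2 . . . .
Index 5: author = 2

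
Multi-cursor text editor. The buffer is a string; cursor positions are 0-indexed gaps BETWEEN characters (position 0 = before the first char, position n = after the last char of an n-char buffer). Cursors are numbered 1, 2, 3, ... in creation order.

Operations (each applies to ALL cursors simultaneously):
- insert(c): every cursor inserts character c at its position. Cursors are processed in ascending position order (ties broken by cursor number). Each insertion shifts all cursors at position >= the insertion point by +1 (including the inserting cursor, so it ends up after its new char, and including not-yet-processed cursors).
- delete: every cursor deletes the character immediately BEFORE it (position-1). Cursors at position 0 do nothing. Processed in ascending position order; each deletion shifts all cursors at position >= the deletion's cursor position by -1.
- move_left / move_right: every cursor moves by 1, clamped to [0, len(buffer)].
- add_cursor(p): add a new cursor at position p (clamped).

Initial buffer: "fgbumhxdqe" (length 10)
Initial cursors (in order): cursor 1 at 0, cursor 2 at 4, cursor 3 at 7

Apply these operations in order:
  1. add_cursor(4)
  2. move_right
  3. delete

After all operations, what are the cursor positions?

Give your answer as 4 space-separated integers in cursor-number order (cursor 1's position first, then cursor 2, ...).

After op 1 (add_cursor(4)): buffer="fgbumhxdqe" (len 10), cursors c1@0 c2@4 c4@4 c3@7, authorship ..........
After op 2 (move_right): buffer="fgbumhxdqe" (len 10), cursors c1@1 c2@5 c4@5 c3@8, authorship ..........
After op 3 (delete): buffer="gbhxqe" (len 6), cursors c1@0 c2@2 c4@2 c3@4, authorship ......

Answer: 0 2 4 2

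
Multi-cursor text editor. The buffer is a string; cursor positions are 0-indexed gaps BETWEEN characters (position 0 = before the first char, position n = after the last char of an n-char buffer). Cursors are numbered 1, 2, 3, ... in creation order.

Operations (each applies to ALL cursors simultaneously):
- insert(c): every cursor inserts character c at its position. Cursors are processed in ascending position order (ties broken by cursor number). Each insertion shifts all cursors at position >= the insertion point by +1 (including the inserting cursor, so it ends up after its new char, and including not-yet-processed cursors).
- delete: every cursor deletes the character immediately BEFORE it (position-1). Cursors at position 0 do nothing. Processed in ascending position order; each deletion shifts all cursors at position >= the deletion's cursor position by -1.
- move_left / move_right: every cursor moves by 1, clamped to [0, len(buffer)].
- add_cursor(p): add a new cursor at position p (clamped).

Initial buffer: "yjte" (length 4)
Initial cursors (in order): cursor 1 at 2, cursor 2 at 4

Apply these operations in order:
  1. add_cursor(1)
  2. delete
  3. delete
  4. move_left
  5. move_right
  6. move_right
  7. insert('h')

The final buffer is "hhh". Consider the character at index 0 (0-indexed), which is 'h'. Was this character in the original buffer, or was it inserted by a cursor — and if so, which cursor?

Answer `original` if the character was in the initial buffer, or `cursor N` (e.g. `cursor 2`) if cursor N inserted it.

After op 1 (add_cursor(1)): buffer="yjte" (len 4), cursors c3@1 c1@2 c2@4, authorship ....
After op 2 (delete): buffer="t" (len 1), cursors c1@0 c3@0 c2@1, authorship .
After op 3 (delete): buffer="" (len 0), cursors c1@0 c2@0 c3@0, authorship 
After op 4 (move_left): buffer="" (len 0), cursors c1@0 c2@0 c3@0, authorship 
After op 5 (move_right): buffer="" (len 0), cursors c1@0 c2@0 c3@0, authorship 
After op 6 (move_right): buffer="" (len 0), cursors c1@0 c2@0 c3@0, authorship 
After op 7 (insert('h')): buffer="hhh" (len 3), cursors c1@3 c2@3 c3@3, authorship 123
Authorship (.=original, N=cursor N): 1 2 3
Index 0: author = 1

Answer: cursor 1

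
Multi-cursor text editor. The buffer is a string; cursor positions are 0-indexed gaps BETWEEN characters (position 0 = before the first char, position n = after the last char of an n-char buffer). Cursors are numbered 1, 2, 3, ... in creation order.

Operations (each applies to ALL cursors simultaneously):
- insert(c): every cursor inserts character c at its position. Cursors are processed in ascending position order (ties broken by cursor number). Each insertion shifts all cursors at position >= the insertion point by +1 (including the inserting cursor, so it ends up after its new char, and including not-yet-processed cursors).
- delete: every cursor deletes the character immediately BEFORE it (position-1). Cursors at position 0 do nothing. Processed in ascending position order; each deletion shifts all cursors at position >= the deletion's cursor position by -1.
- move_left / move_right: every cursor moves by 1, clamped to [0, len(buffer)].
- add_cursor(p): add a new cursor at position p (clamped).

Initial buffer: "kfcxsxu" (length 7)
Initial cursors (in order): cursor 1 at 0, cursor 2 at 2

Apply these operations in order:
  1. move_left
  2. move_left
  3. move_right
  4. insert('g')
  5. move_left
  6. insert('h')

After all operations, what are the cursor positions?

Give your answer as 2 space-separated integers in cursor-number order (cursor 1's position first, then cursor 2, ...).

After op 1 (move_left): buffer="kfcxsxu" (len 7), cursors c1@0 c2@1, authorship .......
After op 2 (move_left): buffer="kfcxsxu" (len 7), cursors c1@0 c2@0, authorship .......
After op 3 (move_right): buffer="kfcxsxu" (len 7), cursors c1@1 c2@1, authorship .......
After op 4 (insert('g')): buffer="kggfcxsxu" (len 9), cursors c1@3 c2@3, authorship .12......
After op 5 (move_left): buffer="kggfcxsxu" (len 9), cursors c1@2 c2@2, authorship .12......
After op 6 (insert('h')): buffer="kghhgfcxsxu" (len 11), cursors c1@4 c2@4, authorship .1122......

Answer: 4 4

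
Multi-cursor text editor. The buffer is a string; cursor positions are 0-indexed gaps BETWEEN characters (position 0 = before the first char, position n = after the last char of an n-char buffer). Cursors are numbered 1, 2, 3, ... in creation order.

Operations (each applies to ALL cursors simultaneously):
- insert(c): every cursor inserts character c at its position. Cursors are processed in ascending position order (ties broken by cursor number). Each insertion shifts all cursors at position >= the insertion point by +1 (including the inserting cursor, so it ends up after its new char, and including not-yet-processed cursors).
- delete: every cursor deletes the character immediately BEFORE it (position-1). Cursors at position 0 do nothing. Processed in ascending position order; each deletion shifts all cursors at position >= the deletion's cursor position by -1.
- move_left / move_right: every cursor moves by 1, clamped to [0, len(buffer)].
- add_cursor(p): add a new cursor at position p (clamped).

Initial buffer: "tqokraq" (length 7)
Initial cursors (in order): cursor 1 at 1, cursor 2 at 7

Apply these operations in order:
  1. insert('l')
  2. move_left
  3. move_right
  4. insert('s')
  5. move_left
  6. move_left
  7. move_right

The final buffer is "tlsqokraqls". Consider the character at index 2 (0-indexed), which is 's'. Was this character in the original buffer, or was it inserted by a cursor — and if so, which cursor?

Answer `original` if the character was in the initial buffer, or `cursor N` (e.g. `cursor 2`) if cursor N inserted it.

After op 1 (insert('l')): buffer="tlqokraql" (len 9), cursors c1@2 c2@9, authorship .1......2
After op 2 (move_left): buffer="tlqokraql" (len 9), cursors c1@1 c2@8, authorship .1......2
After op 3 (move_right): buffer="tlqokraql" (len 9), cursors c1@2 c2@9, authorship .1......2
After op 4 (insert('s')): buffer="tlsqokraqls" (len 11), cursors c1@3 c2@11, authorship .11......22
After op 5 (move_left): buffer="tlsqokraqls" (len 11), cursors c1@2 c2@10, authorship .11......22
After op 6 (move_left): buffer="tlsqokraqls" (len 11), cursors c1@1 c2@9, authorship .11......22
After op 7 (move_right): buffer="tlsqokraqls" (len 11), cursors c1@2 c2@10, authorship .11......22
Authorship (.=original, N=cursor N): . 1 1 . . . . . . 2 2
Index 2: author = 1

Answer: cursor 1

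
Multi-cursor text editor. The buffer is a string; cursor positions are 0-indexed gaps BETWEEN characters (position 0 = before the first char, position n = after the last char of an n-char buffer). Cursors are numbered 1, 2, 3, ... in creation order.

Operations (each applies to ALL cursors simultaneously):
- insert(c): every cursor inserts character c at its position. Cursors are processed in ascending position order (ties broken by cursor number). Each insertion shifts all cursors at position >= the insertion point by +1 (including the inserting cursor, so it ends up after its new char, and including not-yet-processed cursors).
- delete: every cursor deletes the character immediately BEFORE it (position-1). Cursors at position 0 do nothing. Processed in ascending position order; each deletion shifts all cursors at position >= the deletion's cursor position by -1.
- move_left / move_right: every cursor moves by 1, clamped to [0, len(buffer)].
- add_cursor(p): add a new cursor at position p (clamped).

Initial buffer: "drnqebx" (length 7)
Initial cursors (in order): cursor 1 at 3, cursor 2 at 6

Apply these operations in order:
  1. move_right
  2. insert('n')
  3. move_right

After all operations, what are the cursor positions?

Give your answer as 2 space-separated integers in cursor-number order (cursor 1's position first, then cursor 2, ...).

After op 1 (move_right): buffer="drnqebx" (len 7), cursors c1@4 c2@7, authorship .......
After op 2 (insert('n')): buffer="drnqnebxn" (len 9), cursors c1@5 c2@9, authorship ....1...2
After op 3 (move_right): buffer="drnqnebxn" (len 9), cursors c1@6 c2@9, authorship ....1...2

Answer: 6 9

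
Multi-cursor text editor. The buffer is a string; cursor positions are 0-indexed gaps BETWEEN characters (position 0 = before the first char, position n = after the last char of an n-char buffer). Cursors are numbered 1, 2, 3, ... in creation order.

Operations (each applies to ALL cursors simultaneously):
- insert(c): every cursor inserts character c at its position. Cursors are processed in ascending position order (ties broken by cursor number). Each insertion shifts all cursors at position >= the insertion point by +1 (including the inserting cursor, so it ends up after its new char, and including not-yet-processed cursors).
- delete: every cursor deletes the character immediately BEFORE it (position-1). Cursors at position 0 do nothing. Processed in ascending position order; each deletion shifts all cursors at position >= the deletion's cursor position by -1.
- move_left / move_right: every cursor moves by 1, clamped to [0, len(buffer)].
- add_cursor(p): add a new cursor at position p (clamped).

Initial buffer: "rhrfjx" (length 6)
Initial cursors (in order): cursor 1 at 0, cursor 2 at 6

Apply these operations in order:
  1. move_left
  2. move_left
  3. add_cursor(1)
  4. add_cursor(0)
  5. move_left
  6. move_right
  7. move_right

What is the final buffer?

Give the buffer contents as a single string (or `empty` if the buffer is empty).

After op 1 (move_left): buffer="rhrfjx" (len 6), cursors c1@0 c2@5, authorship ......
After op 2 (move_left): buffer="rhrfjx" (len 6), cursors c1@0 c2@4, authorship ......
After op 3 (add_cursor(1)): buffer="rhrfjx" (len 6), cursors c1@0 c3@1 c2@4, authorship ......
After op 4 (add_cursor(0)): buffer="rhrfjx" (len 6), cursors c1@0 c4@0 c3@1 c2@4, authorship ......
After op 5 (move_left): buffer="rhrfjx" (len 6), cursors c1@0 c3@0 c4@0 c2@3, authorship ......
After op 6 (move_right): buffer="rhrfjx" (len 6), cursors c1@1 c3@1 c4@1 c2@4, authorship ......
After op 7 (move_right): buffer="rhrfjx" (len 6), cursors c1@2 c3@2 c4@2 c2@5, authorship ......

Answer: rhrfjx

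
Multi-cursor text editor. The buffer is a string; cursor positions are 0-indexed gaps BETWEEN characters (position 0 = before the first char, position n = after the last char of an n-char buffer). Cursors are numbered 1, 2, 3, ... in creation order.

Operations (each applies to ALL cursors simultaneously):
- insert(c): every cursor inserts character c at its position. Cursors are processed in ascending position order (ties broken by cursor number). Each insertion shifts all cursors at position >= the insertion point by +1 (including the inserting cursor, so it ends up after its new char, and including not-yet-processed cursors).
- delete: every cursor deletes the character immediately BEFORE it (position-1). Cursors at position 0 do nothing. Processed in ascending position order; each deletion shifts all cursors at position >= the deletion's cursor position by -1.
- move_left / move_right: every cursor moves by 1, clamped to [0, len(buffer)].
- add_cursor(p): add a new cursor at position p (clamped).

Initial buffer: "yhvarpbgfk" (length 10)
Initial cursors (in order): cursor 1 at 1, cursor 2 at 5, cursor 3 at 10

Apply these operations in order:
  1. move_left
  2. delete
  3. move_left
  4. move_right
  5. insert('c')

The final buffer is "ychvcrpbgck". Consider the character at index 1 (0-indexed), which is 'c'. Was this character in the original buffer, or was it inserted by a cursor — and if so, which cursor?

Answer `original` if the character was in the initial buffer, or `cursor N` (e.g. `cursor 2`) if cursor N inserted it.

After op 1 (move_left): buffer="yhvarpbgfk" (len 10), cursors c1@0 c2@4 c3@9, authorship ..........
After op 2 (delete): buffer="yhvrpbgk" (len 8), cursors c1@0 c2@3 c3@7, authorship ........
After op 3 (move_left): buffer="yhvrpbgk" (len 8), cursors c1@0 c2@2 c3@6, authorship ........
After op 4 (move_right): buffer="yhvrpbgk" (len 8), cursors c1@1 c2@3 c3@7, authorship ........
After op 5 (insert('c')): buffer="ychvcrpbgck" (len 11), cursors c1@2 c2@5 c3@10, authorship .1..2....3.
Authorship (.=original, N=cursor N): . 1 . . 2 . . . . 3 .
Index 1: author = 1

Answer: cursor 1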